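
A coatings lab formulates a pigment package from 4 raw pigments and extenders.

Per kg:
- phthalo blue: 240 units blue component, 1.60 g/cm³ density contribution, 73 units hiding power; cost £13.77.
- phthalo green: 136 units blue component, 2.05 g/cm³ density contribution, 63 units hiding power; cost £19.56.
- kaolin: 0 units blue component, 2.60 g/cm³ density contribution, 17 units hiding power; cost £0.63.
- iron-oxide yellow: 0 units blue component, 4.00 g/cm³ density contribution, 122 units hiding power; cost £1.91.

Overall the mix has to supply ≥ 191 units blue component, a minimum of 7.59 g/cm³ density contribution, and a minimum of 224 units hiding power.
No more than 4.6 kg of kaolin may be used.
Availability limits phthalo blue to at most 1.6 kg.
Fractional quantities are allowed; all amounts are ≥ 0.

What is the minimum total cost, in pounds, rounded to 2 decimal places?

This is a linear program. Let x1 = kg of phthalo blue, x2 = kg of phthalo green, x3 = kg of kaolin, x4 = kg of iron-oxide yellow.
min 13.77x1 + 19.56x2 + 0.63x3 + 1.91x4 with:
  240x1 + 136x2 ≥ 191   (blue component)
  1.6x1 + 2.05x2 + 2.6x3 + 4x4 ≥ 7.59   (density contribution)
  73x1 + 63x2 + 17x3 + 122x4 ≥ 224   (hiding power)
  x3 ≤ 4.6
  x1 ≤ 1.6
  x1, x2, x3, x4 ≥ 0.
The cheapest feasible vertex uses only phthalo blue, kaolin, iron-oxide yellow; phthalo green is not used. The blue component, density contribution, hiding power requirements are met with equality.
That vertex is x1 = 0.7958, x3 = 0.4294, x4 = 1.3.
Cost = 13.77·0.7958 + 0.63·0.4294 + 1.91·1.3 = 13.7117.

£13.71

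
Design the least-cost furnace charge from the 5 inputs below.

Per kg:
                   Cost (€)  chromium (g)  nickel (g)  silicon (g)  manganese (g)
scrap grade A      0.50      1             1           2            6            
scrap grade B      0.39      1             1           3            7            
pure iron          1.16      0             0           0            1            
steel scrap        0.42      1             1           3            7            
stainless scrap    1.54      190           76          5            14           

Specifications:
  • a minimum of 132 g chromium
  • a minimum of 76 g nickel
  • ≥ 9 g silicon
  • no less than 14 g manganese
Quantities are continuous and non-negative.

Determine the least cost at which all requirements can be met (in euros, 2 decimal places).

€2.04

Set it up as a linear program. Let x1 = kg of scrap grade A, x2 = kg of scrap grade B, x3 = kg of pure iron, x4 = kg of steel scrap, x5 = kg of stainless scrap.
Minimise 0.5x1 + 0.39x2 + 1.16x3 + 0.42x4 + 1.54x5 with:
  1x1 + 1x2 + 1x4 + 190x5 ≥ 132   (chromium)
  1x1 + 1x2 + 1x4 + 76x5 ≥ 76   (nickel)
  2x1 + 3x2 + 3x4 + 5x5 ≥ 9   (silicon)
  6x1 + 7x2 + 1x3 + 7x4 + 14x5 ≥ 14   (manganese)
  x1, x2, x3, x4, x5 ≥ 0.
At the optimum only scrap grade B, stainless scrap are positive (scrap grade A, pure iron, steel scrap = 0). Binding constraints: nickel and silicon.
Solving gives x2 = 1.363, x5 = 0.9821.
Total cost: 0.39·1.363 + 1.54·0.9821 = 2.0440.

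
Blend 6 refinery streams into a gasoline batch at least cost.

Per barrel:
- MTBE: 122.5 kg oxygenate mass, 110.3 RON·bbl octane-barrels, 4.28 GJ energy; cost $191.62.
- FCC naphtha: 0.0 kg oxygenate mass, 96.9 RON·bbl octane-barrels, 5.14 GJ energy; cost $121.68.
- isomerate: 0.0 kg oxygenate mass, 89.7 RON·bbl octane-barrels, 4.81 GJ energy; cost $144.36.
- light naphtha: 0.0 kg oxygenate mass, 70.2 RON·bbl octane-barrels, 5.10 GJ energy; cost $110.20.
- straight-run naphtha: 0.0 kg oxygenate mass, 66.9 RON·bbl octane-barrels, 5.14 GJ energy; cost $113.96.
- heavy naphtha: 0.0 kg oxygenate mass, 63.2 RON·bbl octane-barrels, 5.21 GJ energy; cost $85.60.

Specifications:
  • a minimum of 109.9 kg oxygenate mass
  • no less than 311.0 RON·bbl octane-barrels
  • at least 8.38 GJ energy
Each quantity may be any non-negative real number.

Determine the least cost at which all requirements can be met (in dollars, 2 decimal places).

$438.18

Let x1 = barrels of MTBE, x2 = barrels of FCC naphtha, x3 = barrels of isomerate, x4 = barrels of light naphtha, x5 = barrels of straight-run naphtha, x6 = barrels of heavy naphtha.
Minimize 191.62x1 + 121.68x2 + 144.36x3 + 110.2x4 + 113.96x5 + 85.6x6 subject to:
  122.5x1 ≥ 109.9   (oxygenate mass)
  110.3x1 + 96.9x2 + 89.7x3 + 70.2x4 + 66.9x5 + 63.2x6 ≥ 311   (octane-barrels)
  4.28x1 + 5.14x2 + 4.81x3 + 5.1x4 + 5.14x5 + 5.21x6 ≥ 8.38   (energy)
  x1, x2, x3, x4, x5, x6 ≥ 0.
The optimal basis is {MTBE, FCC naphtha}; isomerate, light naphtha, straight-run naphtha, heavy naphtha drop out. Binding constraints: oxygenate mass and octane-barrels.
That vertex is x1 = 0.89714, x2 = 2.1883.
Hence cost = 191.62·0.89714 + 121.68·2.1883 = $438.1823.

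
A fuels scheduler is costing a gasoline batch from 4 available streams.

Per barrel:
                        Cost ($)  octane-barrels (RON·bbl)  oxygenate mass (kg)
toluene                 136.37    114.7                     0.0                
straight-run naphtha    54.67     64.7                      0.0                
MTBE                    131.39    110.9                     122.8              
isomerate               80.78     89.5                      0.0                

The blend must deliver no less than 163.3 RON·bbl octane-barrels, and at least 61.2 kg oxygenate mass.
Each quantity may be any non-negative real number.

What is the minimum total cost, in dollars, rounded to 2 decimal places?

Set it up as a linear program. Let x1 = barrels of toluene, x2 = barrels of straight-run naphtha, x3 = barrels of MTBE, x4 = barrels of isomerate.
min 136.37x1 + 54.67x2 + 131.39x3 + 80.78x4 s.t.:
  114.7x1 + 64.7x2 + 110.9x3 + 89.5x4 ≥ 163.3   (octane-barrels)
  122.8x3 ≥ 61.2   (oxygenate mass)
  x1, x2, x3, x4 ≥ 0.
The minimum-cost mix takes nothing from toluene, isomerate — only straight-run naphtha, MTBE. Binding constraints: octane-barrels and oxygenate mass.
Optimal quantities: straight-run naphtha = 1.6697 barrels, MTBE = 0.49837 barrels.
Objective = 54.67·1.6697 + 131.39·0.49837 = 156.7633.

$156.76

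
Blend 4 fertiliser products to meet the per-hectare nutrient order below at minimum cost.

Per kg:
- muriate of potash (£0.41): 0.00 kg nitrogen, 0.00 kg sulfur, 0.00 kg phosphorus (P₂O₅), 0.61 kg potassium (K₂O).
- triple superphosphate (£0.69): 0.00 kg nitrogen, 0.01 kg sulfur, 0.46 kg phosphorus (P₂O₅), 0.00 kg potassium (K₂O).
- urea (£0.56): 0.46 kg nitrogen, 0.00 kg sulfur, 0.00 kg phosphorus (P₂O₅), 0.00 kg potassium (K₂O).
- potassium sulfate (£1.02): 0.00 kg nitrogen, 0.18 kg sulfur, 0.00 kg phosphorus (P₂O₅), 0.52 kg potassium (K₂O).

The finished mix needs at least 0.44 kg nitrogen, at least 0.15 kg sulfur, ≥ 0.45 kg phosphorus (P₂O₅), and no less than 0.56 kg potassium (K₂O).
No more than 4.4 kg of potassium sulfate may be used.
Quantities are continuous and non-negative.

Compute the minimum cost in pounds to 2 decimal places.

£2.11

Let x1 = kg of muriate of potash, x2 = kg of triple superphosphate, x3 = kg of urea, x4 = kg of potassium sulfate.
Minimise 0.41x1 + 0.69x2 + 0.56x3 + 1.02x4 subject to:
  0.46x3 ≥ 0.44   (nitrogen)
  0.01x2 + 0.18x4 ≥ 0.15   (sulfur)
  0.46x2 ≥ 0.45   (phosphorus (P₂O₅))
  0.61x1 + 0.52x4 ≥ 0.56   (potassium (K₂O))
  x4 ≤ 4.4
  x1, x2, x3, x4 ≥ 0.
All 4 inputs are positive at the optimum. The nitrogen, sulfur, phosphorus (P₂O₅), potassium (K₂O) requirements are met with equality.
So muriate of potash = 0.254 kg, triple superphosphate = 0.9783 kg, urea = 0.9565 kg, potassium sulfate = 0.779 kg.
Total cost: 0.41·0.254 + 0.69·0.9783 + 0.56·0.9565 + 1.02·0.779 = 2.1094.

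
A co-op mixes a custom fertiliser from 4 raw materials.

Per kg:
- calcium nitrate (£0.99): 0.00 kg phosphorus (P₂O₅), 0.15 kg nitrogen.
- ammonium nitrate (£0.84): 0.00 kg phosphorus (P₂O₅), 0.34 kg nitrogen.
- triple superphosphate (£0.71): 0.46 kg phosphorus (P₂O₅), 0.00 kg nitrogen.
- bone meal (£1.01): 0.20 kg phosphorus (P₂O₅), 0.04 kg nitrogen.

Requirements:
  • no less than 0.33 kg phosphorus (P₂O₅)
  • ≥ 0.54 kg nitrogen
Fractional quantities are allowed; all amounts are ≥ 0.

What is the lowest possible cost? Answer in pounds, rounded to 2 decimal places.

Let x1 = kg of calcium nitrate, x2 = kg of ammonium nitrate, x3 = kg of triple superphosphate, x4 = kg of bone meal.
Minimize 0.99x1 + 0.84x2 + 0.71x3 + 1.01x4 subject to:
  0.46x3 + 0.2x4 ≥ 0.33   (phosphorus (P₂O₅))
  0.15x1 + 0.34x2 + 0.04x4 ≥ 0.54   (nitrogen)
  x1, x2, x3, x4 ≥ 0.
The minimum-cost mix takes nothing from calcium nitrate, bone meal — only ammonium nitrate, triple superphosphate. The phosphorus (P₂O₅) and nitrogen requirements are met with equality.
Optimal quantities: ammonium nitrate = 1.588 kg, triple superphosphate = 0.7174 kg.
Objective = 0.84·1.588 + 0.71·0.7174 = 1.8433.

£1.84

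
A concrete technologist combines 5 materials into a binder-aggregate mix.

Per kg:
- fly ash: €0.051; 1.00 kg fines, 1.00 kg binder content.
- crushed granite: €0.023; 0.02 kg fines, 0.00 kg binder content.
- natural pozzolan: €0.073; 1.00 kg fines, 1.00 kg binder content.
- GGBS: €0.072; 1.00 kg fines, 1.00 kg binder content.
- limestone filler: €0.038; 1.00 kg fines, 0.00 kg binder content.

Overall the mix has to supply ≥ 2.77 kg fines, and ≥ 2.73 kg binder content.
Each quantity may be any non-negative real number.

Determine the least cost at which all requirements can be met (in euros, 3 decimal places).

€0.141

Let x1 = kg of fly ash, x2 = kg of crushed granite, x3 = kg of natural pozzolan, x4 = kg of GGBS, x5 = kg of limestone filler.
min 0.051x1 + 0.023x2 + 0.073x3 + 0.072x4 + 0.038x5 with:
  1x1 + 0.02x2 + 1x3 + 1x4 + 1x5 ≥ 2.77   (fines)
  1x1 + 1x3 + 1x4 ≥ 2.73   (binder content)
  x1, x2, x3, x4, x5 ≥ 0.
The minimum-cost mix takes nothing from crushed granite, natural pozzolan, GGBS — only fly ash, limestone filler. There the fines and binder content constraints are tight.
That vertex is x1 = 2.73, x5 = 0.04.
Cost = 0.051·2.73 + 0.038·0.04 = 0.14075.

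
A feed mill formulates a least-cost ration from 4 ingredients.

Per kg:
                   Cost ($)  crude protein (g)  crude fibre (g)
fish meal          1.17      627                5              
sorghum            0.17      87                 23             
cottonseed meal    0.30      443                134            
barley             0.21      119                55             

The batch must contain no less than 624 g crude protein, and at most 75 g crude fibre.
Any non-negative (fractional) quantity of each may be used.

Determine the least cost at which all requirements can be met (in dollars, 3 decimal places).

Let x1 = kg of fish meal, x2 = kg of sorghum, x3 = kg of cottonseed meal, x4 = kg of barley.
min 1.17x1 + 0.17x2 + 0.3x3 + 0.21x4 with:
  627x1 + 87x2 + 443x3 + 119x4 ≥ 624   (crude protein)
  5x1 + 23x2 + 134x3 + 55x4 ≤ 75   (crude fibre)
  x1, x2, x3, x4 ≥ 0.
The cheapest feasible vertex uses only fish meal, cottonseed meal; sorghum, barley are not used. Binding constraints: crude protein and crude fibre.
So fish meal = 0.616 kg, cottonseed meal = 0.5367 kg.
Total cost: 1.17·0.616 + 0.3·0.5367 = 0.88173.

$0.882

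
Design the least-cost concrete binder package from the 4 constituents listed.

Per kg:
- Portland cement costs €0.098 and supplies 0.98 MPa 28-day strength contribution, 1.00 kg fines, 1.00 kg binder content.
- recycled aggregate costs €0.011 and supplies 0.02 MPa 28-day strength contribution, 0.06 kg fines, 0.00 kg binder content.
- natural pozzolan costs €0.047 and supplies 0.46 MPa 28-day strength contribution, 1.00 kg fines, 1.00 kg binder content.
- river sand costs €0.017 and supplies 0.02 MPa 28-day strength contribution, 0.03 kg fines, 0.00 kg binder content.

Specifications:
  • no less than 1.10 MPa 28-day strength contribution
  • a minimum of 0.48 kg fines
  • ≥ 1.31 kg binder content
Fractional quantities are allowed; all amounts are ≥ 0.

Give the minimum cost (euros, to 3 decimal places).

€0.110

Treat it as an LP. Let x1 = kg of Portland cement, x2 = kg of recycled aggregate, x3 = kg of natural pozzolan, x4 = kg of river sand.
Minimize 0.098x1 + 0.011x2 + 0.047x3 + 0.017x4 s.t.:
  0.98x1 + 0.02x2 + 0.46x3 + 0.02x4 ≥ 1.1   (28-day strength contribution)
  1x1 + 0.06x2 + 1x3 + 0.03x4 ≥ 0.48   (fines)
  1x1 + 1x3 ≥ 1.31   (binder content)
  x1, x2, x3, x4 ≥ 0.
The optimal basis is {Portland cement, natural pozzolan}; recycled aggregate, river sand drop out. There the 28-day strength contribution and binder content constraints are tight.
Optimal quantities: Portland cement = 0.9565 kg, natural pozzolan = 0.3535 kg.
Cost = 0.098·0.9565 + 0.047·0.3535 = 0.11035.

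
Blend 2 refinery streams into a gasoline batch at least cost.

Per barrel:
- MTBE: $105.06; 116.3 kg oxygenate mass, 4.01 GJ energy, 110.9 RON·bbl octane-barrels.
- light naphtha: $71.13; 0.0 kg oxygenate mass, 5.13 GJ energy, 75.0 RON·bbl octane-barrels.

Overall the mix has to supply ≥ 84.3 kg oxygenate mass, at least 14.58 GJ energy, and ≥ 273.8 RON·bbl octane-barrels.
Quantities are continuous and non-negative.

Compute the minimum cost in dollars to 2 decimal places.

$259.54

This is a linear program. Let x1 = barrels of MTBE, x2 = barrels of light naphtha.
min 105.06x1 + 71.13x2 s.t.:
  116.3x1 ≥ 84.3   (oxygenate mass)
  4.01x1 + 5.13x2 ≥ 14.58   (energy)
  110.9x1 + 75x2 ≥ 273.8   (octane-barrels)
  x1, x2 ≥ 0.
Both inputs are positive at the optimum. There the energy and octane-barrels constraints are tight.
That vertex is x1 = 1.1601, x2 = 1.9353.
Total cost: 105.06·1.1601 + 71.13·1.9353 = 259.5380.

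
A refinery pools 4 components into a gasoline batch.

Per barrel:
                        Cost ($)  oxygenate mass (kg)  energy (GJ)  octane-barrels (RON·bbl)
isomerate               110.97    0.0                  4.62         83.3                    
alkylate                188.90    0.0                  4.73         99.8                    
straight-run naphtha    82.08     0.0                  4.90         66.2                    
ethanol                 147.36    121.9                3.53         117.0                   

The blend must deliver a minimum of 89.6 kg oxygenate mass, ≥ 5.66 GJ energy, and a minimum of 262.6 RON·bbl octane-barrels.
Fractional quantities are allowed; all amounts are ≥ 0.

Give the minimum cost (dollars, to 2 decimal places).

Let x1 = barrels of isomerate, x2 = barrels of alkylate, x3 = barrels of straight-run naphtha, x4 = barrels of ethanol.
min 110.97x1 + 188.9x2 + 82.08x3 + 147.36x4 s.t.:
  121.9x4 ≥ 89.6   (oxygenate mass)
  4.62x1 + 4.73x2 + 4.9x3 + 3.53x4 ≥ 5.66   (energy)
  83.3x1 + 99.8x2 + 66.2x3 + 117x4 ≥ 262.6   (octane-barrels)
  x1, x2, x3, x4 ≥ 0.
The cheapest feasible vertex uses only straight-run naphtha, ethanol; isomerate, alkylate are not used. There the oxygenate mass and octane-barrels constraints are tight.
Solving gives x3 = 2.6677, x4 = 0.73503.
Total cost: 82.08·2.6677 + 147.36·0.73503 = 327.2788.

$327.28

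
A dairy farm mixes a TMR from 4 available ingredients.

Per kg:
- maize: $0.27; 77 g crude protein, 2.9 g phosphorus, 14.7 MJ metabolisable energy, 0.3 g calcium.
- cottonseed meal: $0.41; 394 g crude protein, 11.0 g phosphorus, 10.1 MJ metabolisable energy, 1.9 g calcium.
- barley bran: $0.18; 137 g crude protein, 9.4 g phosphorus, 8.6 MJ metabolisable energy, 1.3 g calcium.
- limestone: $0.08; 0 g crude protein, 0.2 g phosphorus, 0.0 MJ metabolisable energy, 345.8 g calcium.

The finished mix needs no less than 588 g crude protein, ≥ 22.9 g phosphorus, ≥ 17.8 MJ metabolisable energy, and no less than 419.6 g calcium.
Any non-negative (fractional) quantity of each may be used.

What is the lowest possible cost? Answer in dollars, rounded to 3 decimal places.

$0.750

Let x1 = kg of maize, x2 = kg of cottonseed meal, x3 = kg of barley bran, x4 = kg of limestone.
Minimise 0.27x1 + 0.41x2 + 0.18x3 + 0.08x4 with:
  77x1 + 394x2 + 137x3 ≥ 588   (crude protein)
  2.9x1 + 11x2 + 9.4x3 + 0.2x4 ≥ 22.9   (phosphorus)
  14.7x1 + 10.1x2 + 8.6x3 ≥ 17.8   (metabolisable energy)
  0.3x1 + 1.9x2 + 1.3x3 + 345.8x4 ≥ 419.6   (calcium)
  x1, x2, x3, x4 ≥ 0.
The minimum-cost mix takes nothing from maize — only cottonseed meal, barley bran, limestone. Binding constraints: crude protein, phosphorus, calcium.
Solving gives x2 = 1.103, x3 = 1.12, x4 = 1.203.
Total cost: 0.41·1.103 + 0.18·1.12 + 0.08·1.203 = 0.75007.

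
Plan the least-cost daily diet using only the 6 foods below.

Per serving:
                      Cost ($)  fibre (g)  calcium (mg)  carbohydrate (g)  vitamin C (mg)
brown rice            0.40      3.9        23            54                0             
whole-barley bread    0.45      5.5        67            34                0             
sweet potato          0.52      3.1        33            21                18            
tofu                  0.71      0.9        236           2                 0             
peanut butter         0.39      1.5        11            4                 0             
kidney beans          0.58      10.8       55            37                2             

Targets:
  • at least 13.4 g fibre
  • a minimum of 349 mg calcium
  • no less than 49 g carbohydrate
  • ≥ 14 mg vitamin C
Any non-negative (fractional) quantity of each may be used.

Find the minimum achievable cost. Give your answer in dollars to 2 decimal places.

$1.73

Treat it as an LP. Let x1 = servings of brown rice, x2 = servings of whole-barley bread, x3 = servings of sweet potato, x4 = servings of tofu, x5 = servings of peanut butter, x6 = servings of kidney beans.
Minimise 0.4x1 + 0.45x2 + 0.52x3 + 0.71x4 + 0.39x5 + 0.58x6 s.t.:
  3.9x1 + 5.5x2 + 3.1x3 + 0.9x4 + 1.5x5 + 10.8x6 ≥ 13.4   (fibre)
  23x1 + 67x2 + 33x3 + 236x4 + 11x5 + 55x6 ≥ 349   (calcium)
  54x1 + 34x2 + 21x3 + 2x4 + 4x5 + 37x6 ≥ 49   (carbohydrate)
  18x3 + 2x6 ≥ 14   (vitamin C)
  x1, x2, x3, x4, x5, x6 ≥ 0.
The minimum-cost mix takes nothing from brown rice, whole-barley bread, peanut butter — only sweet potato, tofu, kidney beans. Binding constraints: fibre, calcium, vitamin C.
Solving gives x3 = 0.6721, x4 = 1.163, x6 = 0.9509.
Cost = 0.52·0.6721 + 0.71·1.163 + 0.58·0.9509 = 1.7267.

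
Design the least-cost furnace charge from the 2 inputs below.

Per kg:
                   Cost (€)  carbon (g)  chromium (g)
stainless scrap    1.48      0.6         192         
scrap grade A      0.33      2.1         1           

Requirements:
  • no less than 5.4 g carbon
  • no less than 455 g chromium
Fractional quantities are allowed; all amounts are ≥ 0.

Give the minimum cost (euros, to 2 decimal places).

€4.12

Let x1 = kg of stainless scrap, x2 = kg of scrap grade A.
Minimise 1.48x1 + 0.33x2 with:
  0.6x1 + 2.1x2 ≥ 5.4   (carbon)
  192x1 + 1x2 ≥ 455   (chromium)
  x1, x2 ≥ 0.
Both inputs are positive at the optimum. There the carbon and chromium constraints are tight.
That vertex is x1 = 2.36, x2 = 1.897.
Hence cost = 1.48·2.36 + 0.33·1.897 = €4.1188.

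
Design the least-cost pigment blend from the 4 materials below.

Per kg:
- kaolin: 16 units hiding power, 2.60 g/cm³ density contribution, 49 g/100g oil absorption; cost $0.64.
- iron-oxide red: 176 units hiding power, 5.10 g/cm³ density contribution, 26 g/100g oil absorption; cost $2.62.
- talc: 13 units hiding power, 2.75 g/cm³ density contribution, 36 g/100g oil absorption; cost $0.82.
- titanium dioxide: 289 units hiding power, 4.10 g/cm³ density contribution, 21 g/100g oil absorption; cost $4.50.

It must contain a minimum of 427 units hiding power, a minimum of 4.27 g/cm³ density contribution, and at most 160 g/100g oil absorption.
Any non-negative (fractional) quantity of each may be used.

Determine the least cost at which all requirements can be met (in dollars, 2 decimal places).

This is a linear program. Let x1 = kg of kaolin, x2 = kg of iron-oxide red, x3 = kg of talc, x4 = kg of titanium dioxide.
min 0.64x1 + 2.62x2 + 0.82x3 + 4.5x4 with:
  16x1 + 176x2 + 13x3 + 289x4 ≥ 427   (hiding power)
  2.6x1 + 5.1x2 + 2.75x3 + 4.1x4 ≥ 4.27   (density contribution)
  49x1 + 26x2 + 36x3 + 21x4 ≤ 160   (oil absorption)
  x1, x2, x3, x4 ≥ 0.
The cheapest feasible vertex uses only iron-oxide red; kaolin, talc, titanium dioxide are not used. There the hiding power constraint is tight.
That vertex is x2 = 2.426.
Hence cost = 2.62·2.426 = $6.3561.

$6.36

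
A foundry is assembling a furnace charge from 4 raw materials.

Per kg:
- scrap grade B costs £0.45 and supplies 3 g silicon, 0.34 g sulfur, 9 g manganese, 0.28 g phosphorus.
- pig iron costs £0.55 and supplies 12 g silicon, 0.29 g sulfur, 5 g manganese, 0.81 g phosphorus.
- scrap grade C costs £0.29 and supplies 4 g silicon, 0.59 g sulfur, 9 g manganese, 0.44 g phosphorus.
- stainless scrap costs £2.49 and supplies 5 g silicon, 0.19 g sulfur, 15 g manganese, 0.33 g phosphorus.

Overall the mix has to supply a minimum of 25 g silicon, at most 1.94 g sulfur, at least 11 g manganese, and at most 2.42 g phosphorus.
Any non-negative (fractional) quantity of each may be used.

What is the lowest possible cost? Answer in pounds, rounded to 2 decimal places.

£1.15

Let x1 = kg of scrap grade B, x2 = kg of pig iron, x3 = kg of scrap grade C, x4 = kg of stainless scrap.
min 0.45x1 + 0.55x2 + 0.29x3 + 2.49x4 with:
  3x1 + 12x2 + 4x3 + 5x4 ≥ 25   (silicon)
  0.34x1 + 0.29x2 + 0.59x3 + 0.19x4 ≤ 1.94   (sulfur)
  9x1 + 5x2 + 9x3 + 15x4 ≥ 11   (manganese)
  0.28x1 + 0.81x2 + 0.44x3 + 0.33x4 ≤ 2.42   (phosphorus)
  x1, x2, x3, x4 ≥ 0.
The minimum-cost mix takes nothing from scrap grade B, stainless scrap — only pig iron, scrap grade C. Binding constraints: silicon and manganese.
Solving gives x2 = 2.057, x3 = 0.07955.
Hence cost = 0.55·2.057 + 0.29·0.07955 = £1.1544.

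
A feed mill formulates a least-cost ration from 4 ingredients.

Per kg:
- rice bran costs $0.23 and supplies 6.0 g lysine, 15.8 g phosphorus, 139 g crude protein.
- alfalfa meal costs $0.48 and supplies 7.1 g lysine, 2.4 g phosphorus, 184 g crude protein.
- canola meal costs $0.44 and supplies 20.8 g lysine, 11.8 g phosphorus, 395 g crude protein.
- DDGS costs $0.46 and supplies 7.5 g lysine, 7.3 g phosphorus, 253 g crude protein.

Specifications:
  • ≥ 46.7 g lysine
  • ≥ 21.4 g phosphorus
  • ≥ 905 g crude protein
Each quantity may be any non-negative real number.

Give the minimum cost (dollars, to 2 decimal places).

$1.01

Set it up as a linear program. Let x1 = kg of rice bran, x2 = kg of alfalfa meal, x3 = kg of canola meal, x4 = kg of DDGS.
Minimize 0.23x1 + 0.48x2 + 0.44x3 + 0.46x4 with:
  6x1 + 7.1x2 + 20.8x3 + 7.5x4 ≥ 46.7   (lysine)
  15.8x1 + 2.4x2 + 11.8x3 + 7.3x4 ≥ 21.4   (phosphorus)
  139x1 + 184x2 + 395x3 + 253x4 ≥ 905   (crude protein)
  x1, x2, x3, x4 ≥ 0.
The optimal basis is {canola meal}; rice bran, alfalfa meal, DDGS drop out. There the crude protein constraint is tight.
Optimal quantities: canola meal = 2.291 kg.
Cost = 0.44·2.291 = 1.0080.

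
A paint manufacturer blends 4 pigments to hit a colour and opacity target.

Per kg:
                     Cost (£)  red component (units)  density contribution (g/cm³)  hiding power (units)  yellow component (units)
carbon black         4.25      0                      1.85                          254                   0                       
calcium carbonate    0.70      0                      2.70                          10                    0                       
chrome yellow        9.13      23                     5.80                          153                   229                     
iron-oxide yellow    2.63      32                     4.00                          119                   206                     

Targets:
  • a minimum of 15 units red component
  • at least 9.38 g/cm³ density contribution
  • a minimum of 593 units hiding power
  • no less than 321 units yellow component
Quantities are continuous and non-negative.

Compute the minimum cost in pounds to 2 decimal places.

Set it up as a linear program. Let x1 = kg of carbon black, x2 = kg of calcium carbonate, x3 = kg of chrome yellow, x4 = kg of iron-oxide yellow.
Minimize 4.25x1 + 0.7x2 + 9.13x3 + 2.63x4 s.t.:
  23x3 + 32x4 ≥ 15   (red component)
  1.85x1 + 2.7x2 + 5.8x3 + 4x4 ≥ 9.38   (density contribution)
  254x1 + 10x2 + 153x3 + 119x4 ≥ 593   (hiding power)
  229x3 + 206x4 ≥ 321   (yellow component)
  x1, x2, x3, x4 ≥ 0.
The cheapest feasible vertex uses only carbon black, calcium carbonate, iron-oxide yellow; chrome yellow is not used. The density contribution, hiding power, yellow component requirements are met with equality.
Optimal quantities: carbon black = 1.602 kg, calcium carbonate = 0.06794 kg, iron-oxide yellow = 1.558 kg.
Hence cost = 4.25·1.602 + 0.7·0.06794 + 2.63·1.558 = £10.9536.

£10.95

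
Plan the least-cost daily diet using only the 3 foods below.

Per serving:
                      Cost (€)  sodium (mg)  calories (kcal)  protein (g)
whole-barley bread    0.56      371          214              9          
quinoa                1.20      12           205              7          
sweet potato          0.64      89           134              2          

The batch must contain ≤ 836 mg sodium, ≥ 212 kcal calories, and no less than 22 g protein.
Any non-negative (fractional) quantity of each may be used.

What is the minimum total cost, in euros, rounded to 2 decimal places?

Let x1 = servings of whole-barley bread, x2 = servings of quinoa, x3 = servings of sweet potato.
Minimise 0.56x1 + 1.2x2 + 0.64x3 subject to:
  371x1 + 12x2 + 89x3 ≤ 836   (sodium)
  214x1 + 205x2 + 134x3 ≥ 212   (calories)
  9x1 + 7x2 + 2x3 ≥ 22   (protein)
  x1, x2, x3 ≥ 0.
At the optimum only whole-barley bread, quinoa are positive (sweet potato = 0). Binding constraints: sodium and protein.
So whole-barley bread = 2.245 servings, quinoa = 0.2563 servings.
Cost = 0.56·2.245 + 1.2·0.2563 = 1.5648.

€1.56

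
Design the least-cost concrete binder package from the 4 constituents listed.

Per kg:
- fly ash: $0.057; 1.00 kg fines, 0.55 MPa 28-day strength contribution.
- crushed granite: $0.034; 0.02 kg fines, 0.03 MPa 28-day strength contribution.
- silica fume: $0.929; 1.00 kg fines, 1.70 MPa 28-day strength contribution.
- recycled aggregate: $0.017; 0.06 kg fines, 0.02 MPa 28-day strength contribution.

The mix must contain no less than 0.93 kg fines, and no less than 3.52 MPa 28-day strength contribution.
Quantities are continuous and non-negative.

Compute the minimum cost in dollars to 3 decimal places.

Let x1 = kg of fly ash, x2 = kg of crushed granite, x3 = kg of silica fume, x4 = kg of recycled aggregate.
Minimize 0.057x1 + 0.034x2 + 0.929x3 + 0.017x4 with:
  1x1 + 0.02x2 + 1x3 + 0.06x4 ≥ 0.93   (fines)
  0.55x1 + 0.03x2 + 1.7x3 + 0.02x4 ≥ 3.52   (28-day strength contribution)
  x1, x2, x3, x4 ≥ 0.
The cheapest feasible vertex uses only fly ash; crushed granite, silica fume, recycled aggregate are not used. There the 28-day strength contribution constraint is tight.
That vertex is x1 = 6.4.
Cost = 0.057·6.4 = 0.36480.

$0.365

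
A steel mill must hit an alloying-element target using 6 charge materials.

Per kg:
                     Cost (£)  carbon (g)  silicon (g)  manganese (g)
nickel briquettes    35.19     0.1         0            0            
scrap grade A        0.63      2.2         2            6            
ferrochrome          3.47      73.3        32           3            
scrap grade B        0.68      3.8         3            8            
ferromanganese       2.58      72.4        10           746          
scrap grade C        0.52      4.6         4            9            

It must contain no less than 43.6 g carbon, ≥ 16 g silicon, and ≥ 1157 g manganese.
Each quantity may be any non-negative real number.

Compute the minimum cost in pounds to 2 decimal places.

This is a linear program. Let x1 = kg of nickel briquettes, x2 = kg of scrap grade A, x3 = kg of ferrochrome, x4 = kg of scrap grade B, x5 = kg of ferromanganese, x6 = kg of scrap grade C.
Minimise 35.19x1 + 0.63x2 + 3.47x3 + 0.68x4 + 2.58x5 + 0.52x6 with:
  0.1x1 + 2.2x2 + 73.3x3 + 3.8x4 + 72.4x5 + 4.6x6 ≥ 43.6   (carbon)
  2x2 + 32x3 + 3x4 + 10x5 + 4x6 ≥ 16   (silicon)
  6x2 + 3x3 + 8x4 + 746x5 + 9x6 ≥ 1157   (manganese)
  x1, x2, x3, x4, x5, x6 ≥ 0.
The minimum-cost mix takes nothing from nickel briquettes, scrap grade A, scrap grade B, scrap grade C — only ferrochrome, ferromanganese. The silicon and manganese requirements are met with equality.
Solving gives x3 = 0.01535, x5 = 1.551.
Cost = 3.47·0.01535 + 2.58·1.551 = 4.0548.

£4.05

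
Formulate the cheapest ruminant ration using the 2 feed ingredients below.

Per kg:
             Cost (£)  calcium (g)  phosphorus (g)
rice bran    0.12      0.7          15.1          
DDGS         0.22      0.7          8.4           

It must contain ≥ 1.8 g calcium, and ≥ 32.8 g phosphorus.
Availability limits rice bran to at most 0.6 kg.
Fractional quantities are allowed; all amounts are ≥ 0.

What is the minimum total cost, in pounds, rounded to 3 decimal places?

£0.694

Set it up as a linear program. Let x1 = kg of rice bran, x2 = kg of DDGS.
min 0.12x1 + 0.22x2 s.t.:
  0.7x1 + 0.7x2 ≥ 1.8   (calcium)
  15.1x1 + 8.4x2 ≥ 32.8   (phosphorus)
  x1 ≤ 0.6
  x1, x2 ≥ 0.
Both inputs are positive at the optimum. The phosphorus and the rice bran cap requirements are met with equality.
So rice bran = 0.6 kg, DDGS = 2.826 kg.
Cost = 0.12·0.6 + 0.22·2.826 = 0.69372.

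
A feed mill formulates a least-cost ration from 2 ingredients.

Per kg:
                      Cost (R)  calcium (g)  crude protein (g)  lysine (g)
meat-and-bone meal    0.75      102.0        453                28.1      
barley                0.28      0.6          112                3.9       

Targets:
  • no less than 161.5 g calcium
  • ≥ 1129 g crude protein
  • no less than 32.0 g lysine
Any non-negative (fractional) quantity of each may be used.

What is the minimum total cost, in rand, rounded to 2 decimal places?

R1.87

Let x1 = kg of meat-and-bone meal, x2 = kg of barley.
min 0.75x1 + 0.28x2 subject to:
  102x1 + 0.6x2 ≥ 161.5   (calcium)
  453x1 + 112x2 ≥ 1129   (crude protein)
  28.1x1 + 3.9x2 ≥ 32   (lysine)
  x1, x2 ≥ 0.
The optimal basis is {meat-and-bone meal}; barley drops out. There the crude protein constraint is tight.
So meat-and-bone meal = 2.492 kg.
Objective = 0.75·2.492 = 1.8690.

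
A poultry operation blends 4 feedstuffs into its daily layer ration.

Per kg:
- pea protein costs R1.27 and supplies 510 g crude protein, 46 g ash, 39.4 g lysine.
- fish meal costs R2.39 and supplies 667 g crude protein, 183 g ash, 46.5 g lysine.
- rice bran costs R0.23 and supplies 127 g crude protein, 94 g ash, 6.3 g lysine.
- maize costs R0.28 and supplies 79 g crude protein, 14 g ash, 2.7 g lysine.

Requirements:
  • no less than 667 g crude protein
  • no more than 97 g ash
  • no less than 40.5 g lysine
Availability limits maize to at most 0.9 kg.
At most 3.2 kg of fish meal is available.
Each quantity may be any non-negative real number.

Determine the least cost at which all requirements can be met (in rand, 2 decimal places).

This is a linear program. Let x1 = kg of pea protein, x2 = kg of fish meal, x3 = kg of rice bran, x4 = kg of maize.
Minimise 1.27x1 + 2.39x2 + 0.23x3 + 0.28x4 subject to:
  510x1 + 667x2 + 127x3 + 79x4 ≥ 667   (crude protein)
  46x1 + 183x2 + 94x3 + 14x4 ≤ 97   (ash)
  39.4x1 + 46.5x2 + 6.3x3 + 2.7x4 ≥ 40.5   (lysine)
  x4 ≤ 0.9
  x2 ≤ 3.2
  x1, x2, x3, x4 ≥ 0.
The optimal basis is {pea protein, rice bran}; fish meal, maize drop out. There the crude protein and ash constraints are tight.
Optimal quantities: pea protein = 1.197 kg, rice bran = 0.4463 kg.
Total cost: 1.27·1.197 + 0.23·0.4463 = 1.6228.

R1.62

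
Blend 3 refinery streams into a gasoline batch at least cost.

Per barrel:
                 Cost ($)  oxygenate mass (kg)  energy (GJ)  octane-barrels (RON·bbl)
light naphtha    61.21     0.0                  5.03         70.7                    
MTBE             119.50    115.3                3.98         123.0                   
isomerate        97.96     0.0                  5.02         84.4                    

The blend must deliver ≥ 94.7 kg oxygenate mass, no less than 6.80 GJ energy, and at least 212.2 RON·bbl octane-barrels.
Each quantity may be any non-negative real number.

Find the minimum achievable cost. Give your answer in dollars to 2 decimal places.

$194.40

Treat it as an LP. Let x1 = barrels of light naphtha, x2 = barrels of MTBE, x3 = barrels of isomerate.
min 61.21x1 + 119.5x2 + 97.96x3 with:
  115.3x2 ≥ 94.7   (oxygenate mass)
  5.03x1 + 3.98x2 + 5.02x3 ≥ 6.8   (energy)
  70.7x1 + 123x2 + 84.4x3 ≥ 212.2   (octane-barrels)
  x1, x2, x3 ≥ 0.
The optimal basis is {light naphtha, MTBE}; isomerate drops out. The oxygenate mass and octane-barrels requirements are met with equality.
Solving gives x1 = 1.5725, x2 = 0.82134.
Cost = 61.21·1.5725 + 119.5·0.82134 = 194.4029.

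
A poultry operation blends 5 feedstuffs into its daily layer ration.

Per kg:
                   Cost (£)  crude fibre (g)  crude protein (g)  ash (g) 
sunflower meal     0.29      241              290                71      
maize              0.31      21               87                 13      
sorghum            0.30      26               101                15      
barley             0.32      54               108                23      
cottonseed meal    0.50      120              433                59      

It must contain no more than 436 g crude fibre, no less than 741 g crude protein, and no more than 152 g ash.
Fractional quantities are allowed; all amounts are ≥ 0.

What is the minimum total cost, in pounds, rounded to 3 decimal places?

£0.791

Let x1 = kg of sunflower meal, x2 = kg of maize, x3 = kg of sorghum, x4 = kg of barley, x5 = kg of cottonseed meal.
Minimize 0.29x1 + 0.31x2 + 0.3x3 + 0.32x4 + 0.5x5 s.t.:
  241x1 + 21x2 + 26x3 + 54x4 + 120x5 ≤ 436   (crude fibre)
  290x1 + 87x2 + 101x3 + 108x4 + 433x5 ≥ 741   (crude protein)
  71x1 + 13x2 + 15x3 + 23x4 + 59x5 ≤ 152   (ash)
  x1, x2, x3, x4, x5 ≥ 0.
The minimum-cost mix takes nothing from maize, sorghum, barley — only sunflower meal, cottonseed meal. There the crude fibre and crude protein constraints are tight.
That vertex is x1 = 1.436, x5 = 0.7497.
Total cost: 0.29·1.436 + 0.5·0.7497 = 0.79129.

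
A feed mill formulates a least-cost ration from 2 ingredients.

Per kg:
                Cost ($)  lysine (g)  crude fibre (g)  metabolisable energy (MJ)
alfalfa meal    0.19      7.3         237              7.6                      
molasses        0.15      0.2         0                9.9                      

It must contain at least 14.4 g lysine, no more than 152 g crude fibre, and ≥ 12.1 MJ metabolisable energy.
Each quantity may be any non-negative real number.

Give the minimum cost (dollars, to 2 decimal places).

$7.41

Treat it as an LP. Let x1 = kg of alfalfa meal, x2 = kg of molasses.
Minimize 0.19x1 + 0.15x2 s.t.:
  7.3x1 + 0.2x2 ≥ 14.4   (lysine)
  237x1 ≤ 152   (crude fibre)
  7.6x1 + 9.9x2 ≥ 12.1   (metabolisable energy)
  x1, x2 ≥ 0.
Both inputs are positive at the optimum. Binding constraints: lysine and crude fibre.
Optimal quantities: alfalfa meal = 0.6414 kg, molasses = 48.59 kg.
Hence cost = 0.19·0.6414 + 0.15·48.59 = $7.4104.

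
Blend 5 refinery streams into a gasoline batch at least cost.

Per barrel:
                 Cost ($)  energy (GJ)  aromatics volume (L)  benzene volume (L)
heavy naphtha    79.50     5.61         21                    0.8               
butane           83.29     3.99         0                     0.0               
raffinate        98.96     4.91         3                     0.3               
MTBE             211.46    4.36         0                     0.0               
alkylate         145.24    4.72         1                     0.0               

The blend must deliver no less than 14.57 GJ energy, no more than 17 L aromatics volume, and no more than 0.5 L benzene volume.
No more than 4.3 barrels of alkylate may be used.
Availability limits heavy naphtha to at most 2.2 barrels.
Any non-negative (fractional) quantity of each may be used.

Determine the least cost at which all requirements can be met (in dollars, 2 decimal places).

Let x1 = barrels of heavy naphtha, x2 = barrels of butane, x3 = barrels of raffinate, x4 = barrels of MTBE, x5 = barrels of alkylate.
min 79.5x1 + 83.29x2 + 98.96x3 + 211.46x4 + 145.24x5 s.t.:
  5.61x1 + 3.99x2 + 4.91x3 + 4.36x4 + 4.72x5 ≥ 14.57   (energy)
  21x1 + 3x3 + 1x5 ≤ 17   (aromatics volume)
  0.8x1 + 0.3x3 ≤ 0.5   (benzene volume)
  x5 ≤ 4.3
  x1 ≤ 2.2
  x1, x2, x3, x4, x5 ≥ 0.
The optimal basis is {heavy naphtha, butane}; raffinate, MTBE, alkylate drop out. There the energy and benzene volume constraints are tight.
Optimal quantities: heavy naphtha = 0.625 barrels, butane = 2.7729 barrels.
Total cost: 79.5·0.625 + 83.29·2.7729 = 280.6423.

$280.64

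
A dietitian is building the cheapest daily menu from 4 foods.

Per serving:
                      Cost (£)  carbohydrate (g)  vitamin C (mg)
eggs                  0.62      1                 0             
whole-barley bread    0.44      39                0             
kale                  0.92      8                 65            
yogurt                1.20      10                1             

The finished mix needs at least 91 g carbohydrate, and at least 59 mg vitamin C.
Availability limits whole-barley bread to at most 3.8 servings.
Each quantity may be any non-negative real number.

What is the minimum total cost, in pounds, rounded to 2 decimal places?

£1.78

This is a linear program. Let x1 = servings of eggs, x2 = servings of whole-barley bread, x3 = servings of kale, x4 = servings of yogurt.
Minimize 0.62x1 + 0.44x2 + 0.92x3 + 1.2x4 with:
  1x1 + 39x2 + 8x3 + 10x4 ≥ 91   (carbohydrate)
  65x3 + 1x4 ≥ 59   (vitamin C)
  x2 ≤ 3.8
  x1, x2, x3, x4 ≥ 0.
At the optimum only whole-barley bread, kale are positive (eggs, yogurt = 0). Binding constraints: carbohydrate and vitamin C.
Optimal quantities: whole-barley bread = 2.147 servings, kale = 0.9077 servings.
Total cost: 0.44·2.147 + 0.92·0.9077 = 1.7798.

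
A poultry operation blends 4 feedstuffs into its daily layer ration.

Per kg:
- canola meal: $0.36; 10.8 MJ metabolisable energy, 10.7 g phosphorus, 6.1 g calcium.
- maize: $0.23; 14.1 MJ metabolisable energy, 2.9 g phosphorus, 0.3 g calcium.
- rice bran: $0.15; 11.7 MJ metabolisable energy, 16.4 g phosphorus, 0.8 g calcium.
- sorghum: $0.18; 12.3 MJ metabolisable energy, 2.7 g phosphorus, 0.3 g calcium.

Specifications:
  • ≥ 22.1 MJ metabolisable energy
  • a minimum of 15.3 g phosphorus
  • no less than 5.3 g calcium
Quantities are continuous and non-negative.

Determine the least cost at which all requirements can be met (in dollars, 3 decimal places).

$0.440

Treat it as an LP. Let x1 = kg of canola meal, x2 = kg of maize, x3 = kg of rice bran, x4 = kg of sorghum.
Minimize 0.36x1 + 0.23x2 + 0.15x3 + 0.18x4 subject to:
  10.8x1 + 14.1x2 + 11.7x3 + 12.3x4 ≥ 22.1   (metabolisable energy)
  10.7x1 + 2.9x2 + 16.4x3 + 2.7x4 ≥ 15.3   (phosphorus)
  6.1x1 + 0.3x2 + 0.8x3 + 0.3x4 ≥ 5.3   (calcium)
  x1, x2, x3, x4 ≥ 0.
The minimum-cost mix takes nothing from maize, sorghum — only canola meal, rice bran. The metabolisable energy and calcium requirements are met with equality.
Optimal quantities: canola meal = 0.7067 kg, rice bran = 1.237 kg.
Cost = 0.36·0.7067 + 0.15·1.237 = 0.43996.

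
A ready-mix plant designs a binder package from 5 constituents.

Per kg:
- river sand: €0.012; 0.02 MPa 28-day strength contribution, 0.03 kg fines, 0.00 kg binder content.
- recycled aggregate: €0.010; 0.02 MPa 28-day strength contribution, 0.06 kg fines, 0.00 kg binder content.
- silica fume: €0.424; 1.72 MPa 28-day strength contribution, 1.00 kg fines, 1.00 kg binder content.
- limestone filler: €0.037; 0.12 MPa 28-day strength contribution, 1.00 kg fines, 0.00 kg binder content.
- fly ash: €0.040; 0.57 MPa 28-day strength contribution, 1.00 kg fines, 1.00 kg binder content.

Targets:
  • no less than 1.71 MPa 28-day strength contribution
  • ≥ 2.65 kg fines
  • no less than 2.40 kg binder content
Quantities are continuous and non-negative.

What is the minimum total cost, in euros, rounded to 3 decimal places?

€0.120

Set it up as a linear program. Let x1 = kg of river sand, x2 = kg of recycled aggregate, x3 = kg of silica fume, x4 = kg of limestone filler, x5 = kg of fly ash.
min 0.012x1 + 0.01x2 + 0.424x3 + 0.037x4 + 0.04x5 with:
  0.02x1 + 0.02x2 + 1.72x3 + 0.12x4 + 0.57x5 ≥ 1.71   (28-day strength contribution)
  0.03x1 + 0.06x2 + 1x3 + 1x4 + 1x5 ≥ 2.65   (fines)
  1x3 + 1x5 ≥ 2.4   (binder content)
  x1, x2, x3, x4, x5 ≥ 0.
At the optimum only fly ash is positive (river sand, recycled aggregate, silica fume, limestone filler = 0). There the 28-day strength contribution constraint is tight.
That vertex is x5 = 3.
Total cost: 0.04·3 = 0.12000.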